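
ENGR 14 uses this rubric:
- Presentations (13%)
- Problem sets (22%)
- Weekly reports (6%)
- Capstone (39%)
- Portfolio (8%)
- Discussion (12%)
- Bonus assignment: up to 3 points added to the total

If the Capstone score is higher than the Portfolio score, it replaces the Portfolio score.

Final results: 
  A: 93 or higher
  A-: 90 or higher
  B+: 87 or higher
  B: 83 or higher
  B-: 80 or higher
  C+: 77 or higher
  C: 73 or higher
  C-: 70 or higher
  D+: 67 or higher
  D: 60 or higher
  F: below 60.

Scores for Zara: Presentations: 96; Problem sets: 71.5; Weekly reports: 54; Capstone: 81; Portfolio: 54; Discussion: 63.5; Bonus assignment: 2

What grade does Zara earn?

Capstone (81) > Portfolio (54), so Portfolio counts as 81.
Weighted total:
  Presentations 96 × 0.13 = 12.48
  Problem sets 71.5 × 0.22 = 15.73
  Weekly reports 54 × 0.06 = 3.24
  Capstone 81 × 0.39 = 31.59
  Portfolio 81 × 0.08 = 6.48
  Discussion 63.5 × 0.12 = 7.62
Sum = 77.14
Bonus assignment: 77.14 + 2 = 79.14
79.14 is ≥ 77 and < 80 → C+

C+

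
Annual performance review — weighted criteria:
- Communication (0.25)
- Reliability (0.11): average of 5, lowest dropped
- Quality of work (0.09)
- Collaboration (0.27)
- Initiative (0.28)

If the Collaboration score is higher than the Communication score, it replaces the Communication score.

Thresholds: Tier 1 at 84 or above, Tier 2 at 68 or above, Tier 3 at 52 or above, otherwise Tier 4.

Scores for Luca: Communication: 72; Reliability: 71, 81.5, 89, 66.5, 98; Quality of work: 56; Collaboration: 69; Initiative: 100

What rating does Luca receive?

Tier 2

Reliability: drop 66.5 → average of remaining 4 = 339.5/4 = 84.875
Collaboration (69) ≤ Communication (72), so Communication stays at 72.
Weighted total:
  Communication 72 × 0.25 = 18
  Reliability 84.875 × 0.11 = 9.33625
  Quality of work 56 × 0.09 = 5.04
  Collaboration 69 × 0.27 = 18.63
  Initiative 100 × 0.28 = 28
Sum = 79.00625
79.00625 is ≥ 68 and < 84 → Tier 2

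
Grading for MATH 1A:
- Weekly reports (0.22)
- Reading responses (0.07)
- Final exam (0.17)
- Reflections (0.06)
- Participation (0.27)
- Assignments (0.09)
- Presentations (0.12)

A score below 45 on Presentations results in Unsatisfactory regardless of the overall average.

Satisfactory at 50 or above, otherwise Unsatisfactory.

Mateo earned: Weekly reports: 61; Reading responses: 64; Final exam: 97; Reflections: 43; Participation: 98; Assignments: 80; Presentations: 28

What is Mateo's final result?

Presentations score 28 < 45: minimum not met.
Weighted total:
  Weekly reports 61 × 0.22 = 13.42
  Reading responses 64 × 0.07 = 4.48
  Final exam 97 × 0.17 = 16.49
  Reflections 43 × 0.06 = 2.58
  Participation 98 × 0.27 = 26.46
  Assignments 80 × 0.09 = 7.2
  Presentations 28 × 0.12 = 3.36
Sum = 73.99
Because the Presentations minimum was not met, the result is Unsatisfactory.

Unsatisfactory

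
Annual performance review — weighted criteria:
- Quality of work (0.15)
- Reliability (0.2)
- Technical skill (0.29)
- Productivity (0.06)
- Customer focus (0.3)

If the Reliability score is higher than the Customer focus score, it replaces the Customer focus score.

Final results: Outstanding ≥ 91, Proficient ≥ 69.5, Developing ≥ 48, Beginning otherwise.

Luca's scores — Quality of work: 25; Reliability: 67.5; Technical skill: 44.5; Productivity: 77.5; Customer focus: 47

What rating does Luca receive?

Reliability (67.5) > Customer focus (47), so Customer focus counts as 67.5.
Weighted total:
  Quality of work 25 × 0.15 = 3.75
  Reliability 67.5 × 0.2 = 13.5
  Technical skill 44.5 × 0.29 = 12.905
  Productivity 77.5 × 0.06 = 4.65
  Customer focus 67.5 × 0.3 = 20.25
Sum = 55.055
55.055 is ≥ 48 and < 69.5 → Developing

Developing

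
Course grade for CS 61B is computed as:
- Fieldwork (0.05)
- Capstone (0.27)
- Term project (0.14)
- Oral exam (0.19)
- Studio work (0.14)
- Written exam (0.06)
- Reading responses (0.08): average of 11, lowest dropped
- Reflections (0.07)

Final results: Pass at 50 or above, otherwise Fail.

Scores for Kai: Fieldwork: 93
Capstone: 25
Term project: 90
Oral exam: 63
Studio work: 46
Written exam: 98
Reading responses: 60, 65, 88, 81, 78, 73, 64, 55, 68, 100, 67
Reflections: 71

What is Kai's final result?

Pass

Reading responses: drop 55 → average of remaining 10 = 744/10 = 74.4
Weighted total:
  Fieldwork 93 × 0.05 = 4.65
  Capstone 25 × 0.27 = 6.75
  Term project 90 × 0.14 = 12.6
  Oral exam 63 × 0.19 = 11.97
  Studio work 46 × 0.14 = 6.44
  Written exam 98 × 0.06 = 5.88
  Reading responses 74.4 × 0.08 = 5.952
  Reflections 71 × 0.07 = 4.97
Sum = 59.212
59.212 ≥ 50 → Pass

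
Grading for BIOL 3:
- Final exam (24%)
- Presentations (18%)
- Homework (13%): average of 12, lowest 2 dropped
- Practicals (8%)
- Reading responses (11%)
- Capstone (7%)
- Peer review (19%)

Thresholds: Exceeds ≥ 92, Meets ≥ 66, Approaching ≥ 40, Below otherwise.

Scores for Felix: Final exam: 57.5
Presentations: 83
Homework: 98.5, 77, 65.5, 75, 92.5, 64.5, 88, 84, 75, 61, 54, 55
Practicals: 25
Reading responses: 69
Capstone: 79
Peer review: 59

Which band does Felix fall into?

Homework: drop 54, 55 → average of remaining 10 = 781/10 = 78.1
Weighted total:
  Final exam 57.5 × 0.24 = 13.8
  Presentations 83 × 0.18 = 14.94
  Homework 78.1 × 0.13 = 10.153
  Practicals 25 × 0.08 = 2
  Reading responses 69 × 0.11 = 7.59
  Capstone 79 × 0.07 = 5.53
  Peer review 59 × 0.19 = 11.21
Sum = 65.223
65.223 is ≥ 40 and < 66 → Approaching

Approaching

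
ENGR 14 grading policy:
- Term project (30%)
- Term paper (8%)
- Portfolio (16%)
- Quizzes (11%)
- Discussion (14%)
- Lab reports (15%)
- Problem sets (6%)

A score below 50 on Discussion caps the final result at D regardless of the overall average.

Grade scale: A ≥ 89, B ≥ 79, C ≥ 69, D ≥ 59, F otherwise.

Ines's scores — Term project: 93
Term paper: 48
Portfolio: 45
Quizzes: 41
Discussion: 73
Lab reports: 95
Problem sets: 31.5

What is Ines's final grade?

Discussion score 73 ≥ 50: minimum met.
Weighted total:
  Term project 93 × 0.3 = 27.9
  Term paper 48 × 0.08 = 3.84
  Portfolio 45 × 0.16 = 7.2
  Quizzes 41 × 0.11 = 4.51
  Discussion 73 × 0.14 = 10.22
  Lab reports 95 × 0.15 = 14.25
  Problem sets 31.5 × 0.06 = 1.89
Sum = 69.81
69.81 is ≥ 69 and < 79 → C

C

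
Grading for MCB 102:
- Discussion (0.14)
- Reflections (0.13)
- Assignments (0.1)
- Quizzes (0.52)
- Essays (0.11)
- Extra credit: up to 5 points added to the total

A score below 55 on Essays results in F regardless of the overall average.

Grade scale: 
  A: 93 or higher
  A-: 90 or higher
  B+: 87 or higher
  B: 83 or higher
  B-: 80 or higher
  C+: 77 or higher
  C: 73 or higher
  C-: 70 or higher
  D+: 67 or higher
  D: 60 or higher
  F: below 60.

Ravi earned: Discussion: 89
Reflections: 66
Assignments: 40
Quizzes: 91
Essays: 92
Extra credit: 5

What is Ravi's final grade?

B+

Essays score 92 ≥ 55: minimum met.
Weighted total:
  Discussion 89 × 0.14 = 12.46
  Reflections 66 × 0.13 = 8.58
  Assignments 40 × 0.1 = 4
  Quizzes 91 × 0.52 = 47.32
  Essays 92 × 0.11 = 10.12
Sum = 82.48
Extra credit: 82.48 + 5 = 87.48
87.48 is ≥ 87 and < 90 → B+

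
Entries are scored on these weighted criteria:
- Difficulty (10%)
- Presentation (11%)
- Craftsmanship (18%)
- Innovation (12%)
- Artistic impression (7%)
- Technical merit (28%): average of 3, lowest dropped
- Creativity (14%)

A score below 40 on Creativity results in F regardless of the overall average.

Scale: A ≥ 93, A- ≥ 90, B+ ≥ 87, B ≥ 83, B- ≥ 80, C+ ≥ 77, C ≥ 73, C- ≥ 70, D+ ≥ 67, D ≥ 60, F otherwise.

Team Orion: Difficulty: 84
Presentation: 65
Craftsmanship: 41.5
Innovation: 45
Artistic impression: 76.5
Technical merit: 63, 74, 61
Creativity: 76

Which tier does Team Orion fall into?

D

Technical merit: drop 61 → average of remaining 2 = 137/2 = 68.5
Creativity score 76 ≥ 40: minimum met.
Weighted total:
  Difficulty 84 × 0.1 = 8.4
  Presentation 65 × 0.11 = 7.15
  Craftsmanship 41.5 × 0.18 = 7.47
  Innovation 45 × 0.12 = 5.4
  Artistic impression 76.5 × 0.07 = 5.355
  Technical merit 68.5 × 0.28 = 19.18
  Creativity 76 × 0.14 = 10.64
Sum = 63.595
63.595 is ≥ 60 and < 67 → D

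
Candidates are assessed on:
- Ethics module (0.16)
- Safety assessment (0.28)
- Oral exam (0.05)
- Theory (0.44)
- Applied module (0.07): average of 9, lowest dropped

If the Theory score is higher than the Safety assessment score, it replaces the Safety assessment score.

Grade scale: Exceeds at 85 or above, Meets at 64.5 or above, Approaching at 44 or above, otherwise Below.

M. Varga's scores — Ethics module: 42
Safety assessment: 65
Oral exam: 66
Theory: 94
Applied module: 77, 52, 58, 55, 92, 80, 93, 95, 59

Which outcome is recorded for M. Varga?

Meets

Applied module: drop 52 → average of remaining 8 = 609/8 = 76.125
Theory (94) > Safety assessment (65), so Safety assessment counts as 94.
Weighted total:
  Ethics module 42 × 0.16 = 6.72
  Safety assessment 94 × 0.28 = 26.32
  Oral exam 66 × 0.05 = 3.3
  Theory 94 × 0.44 = 41.36
  Applied module 76.125 × 0.07 = 5.32875
Sum = 83.02875
83.02875 is ≥ 64.5 and < 85 → Meets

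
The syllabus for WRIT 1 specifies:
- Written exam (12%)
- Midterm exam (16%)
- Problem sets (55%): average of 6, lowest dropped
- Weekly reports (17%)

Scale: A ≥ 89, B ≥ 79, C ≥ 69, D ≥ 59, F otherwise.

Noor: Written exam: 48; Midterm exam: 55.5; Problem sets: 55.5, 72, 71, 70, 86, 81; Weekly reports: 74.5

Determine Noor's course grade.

C

Problem sets: drop 55.5 → average of remaining 5 = 380/5 = 76
Weighted total:
  Written exam 48 × 0.12 = 5.76
  Midterm exam 55.5 × 0.16 = 8.88
  Problem sets 76 × 0.55 = 41.8
  Weekly reports 74.5 × 0.17 = 12.665
Sum = 69.105
69.105 is ≥ 69 and < 79 → C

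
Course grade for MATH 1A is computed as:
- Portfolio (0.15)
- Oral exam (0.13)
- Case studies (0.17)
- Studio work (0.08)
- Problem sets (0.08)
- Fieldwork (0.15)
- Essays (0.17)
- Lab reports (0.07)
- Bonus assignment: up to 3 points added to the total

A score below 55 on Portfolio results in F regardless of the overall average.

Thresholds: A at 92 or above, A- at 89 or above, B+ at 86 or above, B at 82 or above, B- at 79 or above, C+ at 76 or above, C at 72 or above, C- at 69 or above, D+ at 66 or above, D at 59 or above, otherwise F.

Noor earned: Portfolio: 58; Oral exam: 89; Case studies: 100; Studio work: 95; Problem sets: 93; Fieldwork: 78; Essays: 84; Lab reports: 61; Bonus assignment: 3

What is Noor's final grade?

Portfolio score 58 ≥ 55: minimum met.
Weighted total:
  Portfolio 58 × 0.15 = 8.7
  Oral exam 89 × 0.13 = 11.57
  Case studies 100 × 0.17 = 17
  Studio work 95 × 0.08 = 7.6
  Problem sets 93 × 0.08 = 7.44
  Fieldwork 78 × 0.15 = 11.7
  Essays 84 × 0.17 = 14.28
  Lab reports 61 × 0.07 = 4.27
Sum = 82.56
Bonus assignment: 82.56 + 3 = 85.56
85.56 is ≥ 82 and < 86 → B

B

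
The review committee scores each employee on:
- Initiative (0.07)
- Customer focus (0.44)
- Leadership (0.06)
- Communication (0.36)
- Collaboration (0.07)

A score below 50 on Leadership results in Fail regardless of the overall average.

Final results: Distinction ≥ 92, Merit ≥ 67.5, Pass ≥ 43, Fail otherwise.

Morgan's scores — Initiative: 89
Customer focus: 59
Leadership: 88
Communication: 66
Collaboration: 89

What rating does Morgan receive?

Pass

Leadership score 88 ≥ 50: minimum met.
Weighted total:
  Initiative 89 × 0.07 = 6.23
  Customer focus 59 × 0.44 = 25.96
  Leadership 88 × 0.06 = 5.28
  Communication 66 × 0.36 = 23.76
  Collaboration 89 × 0.07 = 6.23
Sum = 67.46
67.46 is ≥ 43 and < 67.5 → Pass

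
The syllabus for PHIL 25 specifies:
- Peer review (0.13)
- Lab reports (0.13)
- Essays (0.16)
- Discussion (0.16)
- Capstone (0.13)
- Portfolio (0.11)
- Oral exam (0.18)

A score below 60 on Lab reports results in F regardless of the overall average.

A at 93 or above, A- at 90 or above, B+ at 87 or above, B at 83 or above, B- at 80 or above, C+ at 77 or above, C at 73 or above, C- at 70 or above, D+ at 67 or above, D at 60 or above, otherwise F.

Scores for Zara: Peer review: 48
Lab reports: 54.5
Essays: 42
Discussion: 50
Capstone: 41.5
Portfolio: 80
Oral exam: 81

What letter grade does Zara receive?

F

Lab reports score 54.5 < 60: minimum not met.
Weighted total:
  Peer review 48 × 0.13 = 6.24
  Lab reports 54.5 × 0.13 = 7.085
  Essays 42 × 0.16 = 6.72
  Discussion 50 × 0.16 = 8
  Capstone 41.5 × 0.13 = 5.395
  Portfolio 80 × 0.11 = 8.8
  Oral exam 81 × 0.18 = 14.58
Sum = 56.82
Because the Lab reports minimum was not met, the result is F.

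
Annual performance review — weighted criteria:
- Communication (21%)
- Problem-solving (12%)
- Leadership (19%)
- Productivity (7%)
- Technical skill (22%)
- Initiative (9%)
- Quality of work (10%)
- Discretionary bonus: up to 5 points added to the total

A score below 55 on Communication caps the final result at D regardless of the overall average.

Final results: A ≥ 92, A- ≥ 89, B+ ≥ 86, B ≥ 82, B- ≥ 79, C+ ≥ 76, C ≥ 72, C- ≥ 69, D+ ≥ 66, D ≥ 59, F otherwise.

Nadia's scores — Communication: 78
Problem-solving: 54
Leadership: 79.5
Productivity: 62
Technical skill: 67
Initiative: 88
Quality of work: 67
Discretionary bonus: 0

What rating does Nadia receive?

Communication score 78 ≥ 55: minimum met.
Weighted total:
  Communication 78 × 0.21 = 16.38
  Problem-solving 54 × 0.12 = 6.48
  Leadership 79.5 × 0.19 = 15.105
  Productivity 62 × 0.07 = 4.34
  Technical skill 67 × 0.22 = 14.74
  Initiative 88 × 0.09 = 7.92
  Quality of work 67 × 0.1 = 6.7
Sum = 71.665
Discretionary bonus: 71.665 + 0 = 71.665
71.665 is ≥ 69 and < 72 → C-

C-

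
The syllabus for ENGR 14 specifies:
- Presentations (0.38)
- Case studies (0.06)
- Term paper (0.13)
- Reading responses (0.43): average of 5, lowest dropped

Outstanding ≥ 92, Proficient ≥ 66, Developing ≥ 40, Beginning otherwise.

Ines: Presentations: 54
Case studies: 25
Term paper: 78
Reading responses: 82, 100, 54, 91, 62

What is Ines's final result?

Proficient

Reading responses: drop 54 → average of remaining 4 = 335/4 = 83.75
Weighted total:
  Presentations 54 × 0.38 = 20.52
  Case studies 25 × 0.06 = 1.5
  Term paper 78 × 0.13 = 10.14
  Reading responses 83.75 × 0.43 = 36.0125
Sum = 68.1725
68.1725 is ≥ 66 and < 92 → Proficient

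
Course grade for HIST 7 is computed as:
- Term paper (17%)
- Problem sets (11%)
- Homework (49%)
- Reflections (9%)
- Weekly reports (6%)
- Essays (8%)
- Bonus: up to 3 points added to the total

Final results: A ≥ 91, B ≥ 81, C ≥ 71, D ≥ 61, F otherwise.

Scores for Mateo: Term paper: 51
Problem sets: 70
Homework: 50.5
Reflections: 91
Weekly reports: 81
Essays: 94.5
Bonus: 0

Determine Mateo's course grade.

D

Weighted total:
  Term paper 51 × 0.17 = 8.67
  Problem sets 70 × 0.11 = 7.7
  Homework 50.5 × 0.49 = 24.745
  Reflections 91 × 0.09 = 8.19
  Weekly reports 81 × 0.06 = 4.86
  Essays 94.5 × 0.08 = 7.56
Sum = 61.725
Bonus: 61.725 + 0 = 61.725
61.725 is ≥ 61 and < 71 → D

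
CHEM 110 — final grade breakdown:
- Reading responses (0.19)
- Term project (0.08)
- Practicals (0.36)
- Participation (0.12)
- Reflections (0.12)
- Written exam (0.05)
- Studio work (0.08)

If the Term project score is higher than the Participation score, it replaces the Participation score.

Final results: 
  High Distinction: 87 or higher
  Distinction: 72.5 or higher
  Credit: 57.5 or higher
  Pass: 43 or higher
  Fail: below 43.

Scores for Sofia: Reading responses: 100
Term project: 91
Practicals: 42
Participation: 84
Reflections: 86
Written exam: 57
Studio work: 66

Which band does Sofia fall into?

Credit

Term project (91) > Participation (84), so Participation counts as 91.
Weighted total:
  Reading responses 100 × 0.19 = 19
  Term project 91 × 0.08 = 7.28
  Practicals 42 × 0.36 = 15.12
  Participation 91 × 0.12 = 10.92
  Reflections 86 × 0.12 = 10.32
  Written exam 57 × 0.05 = 2.85
  Studio work 66 × 0.08 = 5.28
Sum = 70.77
70.77 is ≥ 57.5 and < 72.5 → Credit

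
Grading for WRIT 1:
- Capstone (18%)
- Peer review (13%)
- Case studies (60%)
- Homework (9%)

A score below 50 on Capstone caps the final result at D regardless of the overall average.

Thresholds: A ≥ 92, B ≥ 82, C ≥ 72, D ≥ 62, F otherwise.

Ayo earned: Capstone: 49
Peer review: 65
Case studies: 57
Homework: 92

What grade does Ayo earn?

F

Capstone score 49 < 50: minimum not met.
Weighted total:
  Capstone 49 × 0.18 = 8.82
  Peer review 65 × 0.13 = 8.45
  Case studies 57 × 0.6 = 34.2
  Homework 92 × 0.09 = 8.28
Sum = 59.75
59.75 would be F; cap at D applies → F.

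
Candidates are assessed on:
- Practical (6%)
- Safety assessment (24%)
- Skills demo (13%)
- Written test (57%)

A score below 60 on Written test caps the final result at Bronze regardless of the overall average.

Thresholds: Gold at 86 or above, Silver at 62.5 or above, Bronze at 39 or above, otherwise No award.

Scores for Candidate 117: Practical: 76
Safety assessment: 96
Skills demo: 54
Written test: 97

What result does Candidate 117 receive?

Gold

Written test score 97 ≥ 60: minimum met.
Weighted total:
  Practical 76 × 0.06 = 4.56
  Safety assessment 96 × 0.24 = 23.04
  Skills demo 54 × 0.13 = 7.02
  Written test 97 × 0.57 = 55.29
Sum = 89.91
89.91 ≥ 86 → Gold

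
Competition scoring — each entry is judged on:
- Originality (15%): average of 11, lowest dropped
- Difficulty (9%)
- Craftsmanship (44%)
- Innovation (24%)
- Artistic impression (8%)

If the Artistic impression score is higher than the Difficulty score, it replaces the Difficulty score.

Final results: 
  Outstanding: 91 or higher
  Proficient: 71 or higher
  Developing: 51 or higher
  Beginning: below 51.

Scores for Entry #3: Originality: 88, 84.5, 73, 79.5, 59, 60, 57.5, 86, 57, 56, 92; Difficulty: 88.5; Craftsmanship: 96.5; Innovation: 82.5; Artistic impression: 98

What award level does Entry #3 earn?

Originality: drop 56 → average of remaining 10 = 736.5/10 = 73.65
Artistic impression (98) > Difficulty (88.5), so Difficulty counts as 98.
Weighted total:
  Originality 73.65 × 0.15 = 11.0475
  Difficulty 98 × 0.09 = 8.82
  Craftsmanship 96.5 × 0.44 = 42.46
  Innovation 82.5 × 0.24 = 19.8
  Artistic impression 98 × 0.08 = 7.84
Sum = 89.9675
89.9675 is ≥ 71 and < 91 → Proficient

Proficient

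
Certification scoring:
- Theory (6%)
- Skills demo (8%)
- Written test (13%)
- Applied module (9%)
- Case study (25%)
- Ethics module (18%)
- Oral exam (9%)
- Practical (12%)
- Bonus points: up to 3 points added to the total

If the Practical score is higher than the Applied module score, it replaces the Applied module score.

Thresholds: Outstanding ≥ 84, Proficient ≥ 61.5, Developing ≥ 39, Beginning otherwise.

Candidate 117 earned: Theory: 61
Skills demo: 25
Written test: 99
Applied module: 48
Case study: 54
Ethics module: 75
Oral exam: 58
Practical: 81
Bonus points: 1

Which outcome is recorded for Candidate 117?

Practical (81) > Applied module (48), so Applied module counts as 81.
Weighted total:
  Theory 61 × 0.06 = 3.66
  Skills demo 25 × 0.08 = 2
  Written test 99 × 0.13 = 12.87
  Applied module 81 × 0.09 = 7.29
  Case study 54 × 0.25 = 13.5
  Ethics module 75 × 0.18 = 13.5
  Oral exam 58 × 0.09 = 5.22
  Practical 81 × 0.12 = 9.72
Sum = 67.76
Bonus points: 67.76 + 1 = 68.76
68.76 is ≥ 61.5 and < 84 → Proficient

Proficient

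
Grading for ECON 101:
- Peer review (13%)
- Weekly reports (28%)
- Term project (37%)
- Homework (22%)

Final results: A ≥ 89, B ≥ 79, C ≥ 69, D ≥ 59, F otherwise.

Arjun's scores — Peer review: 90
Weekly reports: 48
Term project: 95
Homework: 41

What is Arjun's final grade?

C

Weighted total:
  Peer review 90 × 0.13 = 11.7
  Weekly reports 48 × 0.28 = 13.44
  Term project 95 × 0.37 = 35.15
  Homework 41 × 0.22 = 9.02
Sum = 69.31
69.31 is ≥ 69 and < 79 → C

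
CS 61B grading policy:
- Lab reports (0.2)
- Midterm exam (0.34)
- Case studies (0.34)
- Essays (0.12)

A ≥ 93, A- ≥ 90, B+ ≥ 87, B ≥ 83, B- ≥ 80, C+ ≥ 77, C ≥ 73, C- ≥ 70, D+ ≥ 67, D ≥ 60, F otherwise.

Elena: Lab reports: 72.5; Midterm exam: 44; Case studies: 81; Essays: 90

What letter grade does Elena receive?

D+

Weighted total:
  Lab reports 72.5 × 0.2 = 14.5
  Midterm exam 44 × 0.34 = 14.96
  Case studies 81 × 0.34 = 27.54
  Essays 90 × 0.12 = 10.8
Sum = 67.8
67.8 is ≥ 67 and < 70 → D+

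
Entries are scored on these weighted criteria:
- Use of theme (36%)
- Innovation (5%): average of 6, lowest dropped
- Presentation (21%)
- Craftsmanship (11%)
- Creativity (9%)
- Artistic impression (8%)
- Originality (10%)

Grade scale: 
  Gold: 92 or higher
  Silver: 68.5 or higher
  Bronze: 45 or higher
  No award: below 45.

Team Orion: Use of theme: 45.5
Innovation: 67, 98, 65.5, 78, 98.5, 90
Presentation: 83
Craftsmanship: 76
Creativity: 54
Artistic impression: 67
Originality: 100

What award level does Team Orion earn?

Bronze

Innovation: drop 65.5 → average of remaining 5 = 431.5/5 = 86.3
Weighted total:
  Use of theme 45.5 × 0.36 = 16.38
  Innovation 86.3 × 0.05 = 4.315
  Presentation 83 × 0.21 = 17.43
  Craftsmanship 76 × 0.11 = 8.36
  Creativity 54 × 0.09 = 4.86
  Artistic impression 67 × 0.08 = 5.36
  Originality 100 × 0.1 = 10
Sum = 66.705
66.705 is ≥ 45 and < 68.5 → Bronze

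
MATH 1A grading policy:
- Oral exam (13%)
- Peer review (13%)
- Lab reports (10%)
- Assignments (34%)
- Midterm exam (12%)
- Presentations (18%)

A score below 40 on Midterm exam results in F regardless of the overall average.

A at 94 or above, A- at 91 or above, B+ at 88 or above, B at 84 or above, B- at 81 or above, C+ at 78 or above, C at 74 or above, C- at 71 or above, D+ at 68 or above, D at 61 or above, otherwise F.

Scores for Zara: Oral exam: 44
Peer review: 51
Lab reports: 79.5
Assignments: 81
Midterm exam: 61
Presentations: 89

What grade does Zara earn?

Midterm exam score 61 ≥ 40: minimum met.
Weighted total:
  Oral exam 44 × 0.13 = 5.72
  Peer review 51 × 0.13 = 6.63
  Lab reports 79.5 × 0.1 = 7.95
  Assignments 81 × 0.34 = 27.54
  Midterm exam 61 × 0.12 = 7.32
  Presentations 89 × 0.18 = 16.02
Sum = 71.18
71.18 is ≥ 71 and < 74 → C-

C-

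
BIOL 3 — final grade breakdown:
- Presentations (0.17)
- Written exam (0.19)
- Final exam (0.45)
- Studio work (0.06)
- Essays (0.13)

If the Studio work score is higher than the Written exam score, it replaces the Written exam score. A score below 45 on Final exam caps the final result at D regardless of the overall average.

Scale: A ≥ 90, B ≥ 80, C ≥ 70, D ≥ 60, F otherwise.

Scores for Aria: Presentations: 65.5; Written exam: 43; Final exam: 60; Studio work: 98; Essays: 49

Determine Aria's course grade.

D

Studio work (98) > Written exam (43), so Written exam counts as 98.
Final exam score 60 ≥ 45: minimum met.
Weighted total:
  Presentations 65.5 × 0.17 = 11.135
  Written exam 98 × 0.19 = 18.62
  Final exam 60 × 0.45 = 27
  Studio work 98 × 0.06 = 5.88
  Essays 49 × 0.13 = 6.37
Sum = 69.005
69.005 is ≥ 60 and < 70 → D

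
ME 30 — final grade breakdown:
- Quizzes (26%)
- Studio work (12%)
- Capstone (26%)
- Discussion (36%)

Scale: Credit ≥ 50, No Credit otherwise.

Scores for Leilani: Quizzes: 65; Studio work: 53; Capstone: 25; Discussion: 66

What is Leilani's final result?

Credit

Weighted total:
  Quizzes 65 × 0.26 = 16.9
  Studio work 53 × 0.12 = 6.36
  Capstone 25 × 0.26 = 6.5
  Discussion 66 × 0.36 = 23.76
Sum = 53.52
53.52 ≥ 50 → Credit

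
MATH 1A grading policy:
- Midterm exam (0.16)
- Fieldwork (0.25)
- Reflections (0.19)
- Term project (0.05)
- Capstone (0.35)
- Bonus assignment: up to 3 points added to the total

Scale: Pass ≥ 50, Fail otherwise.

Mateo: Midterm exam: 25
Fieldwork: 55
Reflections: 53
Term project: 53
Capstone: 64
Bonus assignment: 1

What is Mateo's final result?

Weighted total:
  Midterm exam 25 × 0.16 = 4
  Fieldwork 55 × 0.25 = 13.75
  Reflections 53 × 0.19 = 10.07
  Term project 53 × 0.05 = 2.65
  Capstone 64 × 0.35 = 22.4
Sum = 52.87
Bonus assignment: 52.87 + 1 = 53.87
53.87 ≥ 50 → Pass

Pass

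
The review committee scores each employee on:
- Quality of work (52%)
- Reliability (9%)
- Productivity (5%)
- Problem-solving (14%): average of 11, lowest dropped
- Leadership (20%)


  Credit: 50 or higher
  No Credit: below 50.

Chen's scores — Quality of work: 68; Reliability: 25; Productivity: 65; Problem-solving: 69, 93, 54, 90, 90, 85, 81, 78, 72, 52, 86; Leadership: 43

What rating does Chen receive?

Credit

Problem-solving: drop 52 → average of remaining 10 = 798/10 = 79.8
Weighted total:
  Quality of work 68 × 0.52 = 35.36
  Reliability 25 × 0.09 = 2.25
  Productivity 65 × 0.05 = 3.25
  Problem-solving 79.8 × 0.14 = 11.172
  Leadership 43 × 0.2 = 8.6
Sum = 60.632
60.632 ≥ 50 → Credit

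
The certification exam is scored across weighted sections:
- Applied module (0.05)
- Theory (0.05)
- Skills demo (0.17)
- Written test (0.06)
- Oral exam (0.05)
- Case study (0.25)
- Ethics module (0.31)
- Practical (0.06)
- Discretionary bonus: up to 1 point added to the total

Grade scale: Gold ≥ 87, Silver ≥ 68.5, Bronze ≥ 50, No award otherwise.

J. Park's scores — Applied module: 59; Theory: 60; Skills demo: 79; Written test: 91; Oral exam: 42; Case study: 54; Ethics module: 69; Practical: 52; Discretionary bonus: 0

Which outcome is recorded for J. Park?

Weighted total:
  Applied module 59 × 0.05 = 2.95
  Theory 60 × 0.05 = 3
  Skills demo 79 × 0.17 = 13.43
  Written test 91 × 0.06 = 5.46
  Oral exam 42 × 0.05 = 2.1
  Case study 54 × 0.25 = 13.5
  Ethics module 69 × 0.31 = 21.39
  Practical 52 × 0.06 = 3.12
Sum = 64.95
Discretionary bonus: 64.95 + 0 = 64.95
64.95 is ≥ 50 and < 68.5 → Bronze

Bronze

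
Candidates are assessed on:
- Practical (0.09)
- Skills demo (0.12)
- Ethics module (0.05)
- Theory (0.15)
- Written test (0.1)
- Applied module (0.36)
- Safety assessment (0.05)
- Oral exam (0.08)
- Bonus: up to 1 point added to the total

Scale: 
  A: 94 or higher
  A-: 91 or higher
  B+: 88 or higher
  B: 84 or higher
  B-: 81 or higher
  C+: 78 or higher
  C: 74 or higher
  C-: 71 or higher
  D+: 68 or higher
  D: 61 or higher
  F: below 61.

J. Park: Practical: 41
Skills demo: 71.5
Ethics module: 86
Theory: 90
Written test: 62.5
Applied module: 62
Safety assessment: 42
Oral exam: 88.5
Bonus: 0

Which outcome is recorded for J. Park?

D

Weighted total:
  Practical 41 × 0.09 = 3.69
  Skills demo 71.5 × 0.12 = 8.58
  Ethics module 86 × 0.05 = 4.3
  Theory 90 × 0.15 = 13.5
  Written test 62.5 × 0.1 = 6.25
  Applied module 62 × 0.36 = 22.32
  Safety assessment 42 × 0.05 = 2.1
  Oral exam 88.5 × 0.08 = 7.08
Sum = 67.82
Bonus: 67.82 + 0 = 67.82
67.82 is ≥ 61 and < 68 → D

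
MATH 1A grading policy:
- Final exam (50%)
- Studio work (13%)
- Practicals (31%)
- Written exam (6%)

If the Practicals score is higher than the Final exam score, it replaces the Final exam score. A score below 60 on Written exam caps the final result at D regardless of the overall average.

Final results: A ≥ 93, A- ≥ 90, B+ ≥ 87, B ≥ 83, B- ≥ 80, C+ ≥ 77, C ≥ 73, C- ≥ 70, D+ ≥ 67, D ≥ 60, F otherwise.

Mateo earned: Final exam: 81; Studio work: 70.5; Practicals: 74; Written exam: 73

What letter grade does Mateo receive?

C

Practicals (74) ≤ Final exam (81), so Final exam stays at 81.
Written exam score 73 ≥ 60: minimum met.
Weighted total:
  Final exam 81 × 0.5 = 40.5
  Studio work 70.5 × 0.13 = 9.165
  Practicals 74 × 0.31 = 22.94
  Written exam 73 × 0.06 = 4.38
Sum = 76.985
76.985 is ≥ 73 and < 77 → C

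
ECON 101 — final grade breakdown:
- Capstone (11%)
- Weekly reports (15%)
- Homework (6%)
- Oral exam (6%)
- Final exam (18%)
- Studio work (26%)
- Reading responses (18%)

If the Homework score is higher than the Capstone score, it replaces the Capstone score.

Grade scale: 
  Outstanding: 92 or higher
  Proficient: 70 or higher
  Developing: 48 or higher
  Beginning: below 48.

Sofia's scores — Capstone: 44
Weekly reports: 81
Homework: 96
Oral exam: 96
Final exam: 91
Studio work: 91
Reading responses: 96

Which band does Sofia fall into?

Proficient

Homework (96) > Capstone (44), so Capstone counts as 96.
Weighted total:
  Capstone 96 × 0.11 = 10.56
  Weekly reports 81 × 0.15 = 12.15
  Homework 96 × 0.06 = 5.76
  Oral exam 96 × 0.06 = 5.76
  Final exam 91 × 0.18 = 16.38
  Studio work 91 × 0.26 = 23.66
  Reading responses 96 × 0.18 = 17.28
Sum = 91.55
91.55 is ≥ 70 and < 92 → Proficient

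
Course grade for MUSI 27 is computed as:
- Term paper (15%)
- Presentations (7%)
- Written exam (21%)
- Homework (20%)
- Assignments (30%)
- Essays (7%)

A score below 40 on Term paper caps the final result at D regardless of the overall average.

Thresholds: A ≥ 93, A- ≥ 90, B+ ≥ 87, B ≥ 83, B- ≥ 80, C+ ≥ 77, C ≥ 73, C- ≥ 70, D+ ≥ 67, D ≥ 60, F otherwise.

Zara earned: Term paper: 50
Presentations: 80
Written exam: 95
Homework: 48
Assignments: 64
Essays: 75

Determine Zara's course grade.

Term paper score 50 ≥ 40: minimum met.
Weighted total:
  Term paper 50 × 0.15 = 7.5
  Presentations 80 × 0.07 = 5.6
  Written exam 95 × 0.21 = 19.95
  Homework 48 × 0.2 = 9.6
  Assignments 64 × 0.3 = 19.2
  Essays 75 × 0.07 = 5.25
Sum = 67.1
67.1 is ≥ 67 and < 70 → D+

D+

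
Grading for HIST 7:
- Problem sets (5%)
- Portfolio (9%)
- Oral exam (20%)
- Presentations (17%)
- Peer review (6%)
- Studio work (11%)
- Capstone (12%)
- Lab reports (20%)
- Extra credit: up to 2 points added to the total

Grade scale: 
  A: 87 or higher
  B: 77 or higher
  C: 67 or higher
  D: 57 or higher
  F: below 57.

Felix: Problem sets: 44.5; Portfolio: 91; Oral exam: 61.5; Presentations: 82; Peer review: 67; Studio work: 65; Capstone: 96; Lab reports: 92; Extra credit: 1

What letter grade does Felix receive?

Weighted total:
  Problem sets 44.5 × 0.05 = 2.225
  Portfolio 91 × 0.09 = 8.19
  Oral exam 61.5 × 0.2 = 12.3
  Presentations 82 × 0.17 = 13.94
  Peer review 67 × 0.06 = 4.02
  Studio work 65 × 0.11 = 7.15
  Capstone 96 × 0.12 = 11.52
  Lab reports 92 × 0.2 = 18.4
Sum = 77.745
Extra credit: 77.745 + 1 = 78.745
78.745 is ≥ 77 and < 87 → B

B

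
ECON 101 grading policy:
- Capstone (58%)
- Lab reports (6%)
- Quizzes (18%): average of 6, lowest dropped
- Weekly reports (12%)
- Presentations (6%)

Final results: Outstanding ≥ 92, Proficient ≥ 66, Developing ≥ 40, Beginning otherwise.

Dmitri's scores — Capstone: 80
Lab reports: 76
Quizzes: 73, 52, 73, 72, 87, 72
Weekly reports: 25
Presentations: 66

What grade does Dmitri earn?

Quizzes: drop 52 → average of remaining 5 = 377/5 = 75.4
Weighted total:
  Capstone 80 × 0.58 = 46.4
  Lab reports 76 × 0.06 = 4.56
  Quizzes 75.4 × 0.18 = 13.572
  Weekly reports 25 × 0.12 = 3
  Presentations 66 × 0.06 = 3.96
Sum = 71.492
71.492 is ≥ 66 and < 92 → Proficient

Proficient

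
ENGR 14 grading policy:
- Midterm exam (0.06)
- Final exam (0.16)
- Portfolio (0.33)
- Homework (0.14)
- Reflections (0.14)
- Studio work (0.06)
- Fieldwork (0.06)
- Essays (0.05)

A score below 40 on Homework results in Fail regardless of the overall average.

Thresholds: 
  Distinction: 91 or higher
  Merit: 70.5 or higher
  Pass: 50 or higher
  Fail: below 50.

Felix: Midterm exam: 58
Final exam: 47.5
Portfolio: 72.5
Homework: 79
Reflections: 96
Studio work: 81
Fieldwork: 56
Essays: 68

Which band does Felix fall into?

Homework score 79 ≥ 40: minimum met.
Weighted total:
  Midterm exam 58 × 0.06 = 3.48
  Final exam 47.5 × 0.16 = 7.6
  Portfolio 72.5 × 0.33 = 23.925
  Homework 79 × 0.14 = 11.06
  Reflections 96 × 0.14 = 13.44
  Studio work 81 × 0.06 = 4.86
  Fieldwork 56 × 0.06 = 3.36
  Essays 68 × 0.05 = 3.4
Sum = 71.125
71.125 is ≥ 70.5 and < 91 → Merit

Merit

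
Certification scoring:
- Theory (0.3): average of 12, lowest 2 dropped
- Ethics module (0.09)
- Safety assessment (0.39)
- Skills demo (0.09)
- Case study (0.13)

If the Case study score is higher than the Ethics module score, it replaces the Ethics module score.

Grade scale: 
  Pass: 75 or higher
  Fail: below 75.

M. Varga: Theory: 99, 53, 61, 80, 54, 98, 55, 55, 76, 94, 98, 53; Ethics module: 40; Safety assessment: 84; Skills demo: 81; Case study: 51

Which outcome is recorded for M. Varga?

Theory: drop 53, 53 → average of remaining 10 = 770/10 = 77
Case study (51) > Ethics module (40), so Ethics module counts as 51.
Weighted total:
  Theory 77 × 0.3 = 23.1
  Ethics module 51 × 0.09 = 4.59
  Safety assessment 84 × 0.39 = 32.76
  Skills demo 81 × 0.09 = 7.29
  Case study 51 × 0.13 = 6.63
Sum = 74.37
74.37 < 75 → Fail

Fail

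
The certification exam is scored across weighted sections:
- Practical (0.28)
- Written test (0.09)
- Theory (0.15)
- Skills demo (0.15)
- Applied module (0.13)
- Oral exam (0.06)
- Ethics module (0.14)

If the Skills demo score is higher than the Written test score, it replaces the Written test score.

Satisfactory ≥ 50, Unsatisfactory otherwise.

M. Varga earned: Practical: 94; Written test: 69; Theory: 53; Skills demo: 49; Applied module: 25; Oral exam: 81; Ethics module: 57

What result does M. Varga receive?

Skills demo (49) ≤ Written test (69), so Written test stays at 69.
Weighted total:
  Practical 94 × 0.28 = 26.32
  Written test 69 × 0.09 = 6.21
  Theory 53 × 0.15 = 7.95
  Skills demo 49 × 0.15 = 7.35
  Applied module 25 × 0.13 = 3.25
  Oral exam 81 × 0.06 = 4.86
  Ethics module 57 × 0.14 = 7.98
Sum = 63.92
63.92 ≥ 50 → Satisfactory

Satisfactory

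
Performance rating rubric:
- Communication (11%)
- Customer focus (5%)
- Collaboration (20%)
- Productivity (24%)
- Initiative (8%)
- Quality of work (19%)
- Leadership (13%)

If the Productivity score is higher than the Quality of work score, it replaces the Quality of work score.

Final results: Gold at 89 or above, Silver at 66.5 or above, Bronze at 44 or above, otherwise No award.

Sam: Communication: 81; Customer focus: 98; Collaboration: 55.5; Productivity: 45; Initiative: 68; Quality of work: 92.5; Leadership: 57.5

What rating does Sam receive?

Productivity (45) ≤ Quality of work (92.5), so Quality of work stays at 92.5.
Weighted total:
  Communication 81 × 0.11 = 8.91
  Customer focus 98 × 0.05 = 4.9
  Collaboration 55.5 × 0.2 = 11.1
  Productivity 45 × 0.24 = 10.8
  Initiative 68 × 0.08 = 5.44
  Quality of work 92.5 × 0.19 = 17.575
  Leadership 57.5 × 0.13 = 7.475
Sum = 66.2
66.2 is ≥ 44 and < 66.5 → Bronze

Bronze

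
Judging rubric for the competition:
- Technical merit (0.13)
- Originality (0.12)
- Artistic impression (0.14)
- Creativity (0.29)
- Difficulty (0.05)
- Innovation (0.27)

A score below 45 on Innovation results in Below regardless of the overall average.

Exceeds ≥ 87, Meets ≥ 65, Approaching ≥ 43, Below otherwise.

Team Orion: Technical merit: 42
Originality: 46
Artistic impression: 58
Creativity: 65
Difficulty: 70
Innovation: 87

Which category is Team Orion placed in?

Innovation score 87 ≥ 45: minimum met.
Weighted total:
  Technical merit 42 × 0.13 = 5.46
  Originality 46 × 0.12 = 5.52
  Artistic impression 58 × 0.14 = 8.12
  Creativity 65 × 0.29 = 18.85
  Difficulty 70 × 0.05 = 3.5
  Innovation 87 × 0.27 = 23.49
Sum = 64.94
64.94 is ≥ 43 and < 65 → Approaching

Approaching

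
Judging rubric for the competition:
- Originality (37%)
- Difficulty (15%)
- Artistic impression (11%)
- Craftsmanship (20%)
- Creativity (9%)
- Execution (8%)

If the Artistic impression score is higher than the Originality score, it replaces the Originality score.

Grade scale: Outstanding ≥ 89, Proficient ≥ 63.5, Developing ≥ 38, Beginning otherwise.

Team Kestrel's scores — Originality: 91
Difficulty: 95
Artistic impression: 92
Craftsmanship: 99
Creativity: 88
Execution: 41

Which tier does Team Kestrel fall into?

Artistic impression (92) > Originality (91), so Originality counts as 92.
Weighted total:
  Originality 92 × 0.37 = 34.04
  Difficulty 95 × 0.15 = 14.25
  Artistic impression 92 × 0.11 = 10.12
  Craftsmanship 99 × 0.2 = 19.8
  Creativity 88 × 0.09 = 7.92
  Execution 41 × 0.08 = 3.28
Sum = 89.41
89.41 ≥ 89 → Outstanding

Outstanding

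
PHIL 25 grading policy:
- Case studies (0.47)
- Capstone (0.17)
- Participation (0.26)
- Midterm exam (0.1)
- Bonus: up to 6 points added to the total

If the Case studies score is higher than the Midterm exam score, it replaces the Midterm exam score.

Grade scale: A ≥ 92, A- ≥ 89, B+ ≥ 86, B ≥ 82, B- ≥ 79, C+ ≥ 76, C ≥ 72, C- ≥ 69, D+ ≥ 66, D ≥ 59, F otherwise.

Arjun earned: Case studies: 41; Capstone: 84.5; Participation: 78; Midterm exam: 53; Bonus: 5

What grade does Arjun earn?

Case studies (41) ≤ Midterm exam (53), so Midterm exam stays at 53.
Weighted total:
  Case studies 41 × 0.47 = 19.27
  Capstone 84.5 × 0.17 = 14.365
  Participation 78 × 0.26 = 20.28
  Midterm exam 53 × 0.1 = 5.3
Sum = 59.215
Bonus: 59.215 + 5 = 64.215
64.215 is ≥ 59 and < 66 → D

D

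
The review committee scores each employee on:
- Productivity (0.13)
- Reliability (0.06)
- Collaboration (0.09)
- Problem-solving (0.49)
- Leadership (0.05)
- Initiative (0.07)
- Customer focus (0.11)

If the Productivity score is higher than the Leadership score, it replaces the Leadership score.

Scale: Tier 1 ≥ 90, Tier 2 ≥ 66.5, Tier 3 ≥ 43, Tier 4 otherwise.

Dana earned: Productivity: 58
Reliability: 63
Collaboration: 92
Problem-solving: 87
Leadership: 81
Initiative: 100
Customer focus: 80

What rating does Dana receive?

Productivity (58) ≤ Leadership (81), so Leadership stays at 81.
Weighted total:
  Productivity 58 × 0.13 = 7.54
  Reliability 63 × 0.06 = 3.78
  Collaboration 92 × 0.09 = 8.28
  Problem-solving 87 × 0.49 = 42.63
  Leadership 81 × 0.05 = 4.05
  Initiative 100 × 0.07 = 7
  Customer focus 80 × 0.11 = 8.8
Sum = 82.08
82.08 is ≥ 66.5 and < 90 → Tier 2

Tier 2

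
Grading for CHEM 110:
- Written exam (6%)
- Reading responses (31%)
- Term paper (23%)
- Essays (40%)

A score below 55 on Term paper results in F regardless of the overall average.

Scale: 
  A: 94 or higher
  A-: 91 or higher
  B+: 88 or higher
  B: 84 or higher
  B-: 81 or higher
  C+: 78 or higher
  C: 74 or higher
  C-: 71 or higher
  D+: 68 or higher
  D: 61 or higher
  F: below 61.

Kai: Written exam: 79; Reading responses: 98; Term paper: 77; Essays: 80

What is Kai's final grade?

B

Term paper score 77 ≥ 55: minimum met.
Weighted total:
  Written exam 79 × 0.06 = 4.74
  Reading responses 98 × 0.31 = 30.38
  Term paper 77 × 0.23 = 17.71
  Essays 80 × 0.4 = 32
Sum = 84.83
84.83 is ≥ 84 and < 88 → B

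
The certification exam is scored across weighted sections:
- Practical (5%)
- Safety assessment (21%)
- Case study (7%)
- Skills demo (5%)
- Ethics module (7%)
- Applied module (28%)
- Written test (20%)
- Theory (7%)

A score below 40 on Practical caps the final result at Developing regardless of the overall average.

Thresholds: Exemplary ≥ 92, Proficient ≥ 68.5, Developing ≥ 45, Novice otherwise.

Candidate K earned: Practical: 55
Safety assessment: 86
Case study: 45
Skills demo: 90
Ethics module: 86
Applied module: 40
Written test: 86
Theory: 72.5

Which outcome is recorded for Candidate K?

Developing

Practical score 55 ≥ 40: minimum met.
Weighted total:
  Practical 55 × 0.05 = 2.75
  Safety assessment 86 × 0.21 = 18.06
  Case study 45 × 0.07 = 3.15
  Skills demo 90 × 0.05 = 4.5
  Ethics module 86 × 0.07 = 6.02
  Applied module 40 × 0.28 = 11.2
  Written test 86 × 0.2 = 17.2
  Theory 72.5 × 0.07 = 5.075
Sum = 67.955
67.955 is ≥ 45 and < 68.5 → Developing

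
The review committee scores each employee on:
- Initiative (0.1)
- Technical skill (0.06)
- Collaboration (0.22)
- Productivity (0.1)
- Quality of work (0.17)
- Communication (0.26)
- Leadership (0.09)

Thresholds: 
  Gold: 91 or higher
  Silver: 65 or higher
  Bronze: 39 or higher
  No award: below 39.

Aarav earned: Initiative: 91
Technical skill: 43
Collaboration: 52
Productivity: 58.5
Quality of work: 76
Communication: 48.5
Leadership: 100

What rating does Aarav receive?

Bronze

Weighted total:
  Initiative 91 × 0.1 = 9.1
  Technical skill 43 × 0.06 = 2.58
  Collaboration 52 × 0.22 = 11.44
  Productivity 58.5 × 0.1 = 5.85
  Quality of work 76 × 0.17 = 12.92
  Communication 48.5 × 0.26 = 12.61
  Leadership 100 × 0.09 = 9
Sum = 63.5
63.5 is ≥ 39 and < 65 → Bronze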